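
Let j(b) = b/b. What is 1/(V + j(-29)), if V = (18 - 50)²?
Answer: 1/1025 ≈ 0.00097561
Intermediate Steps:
j(b) = 1
V = 1024 (V = (-32)² = 1024)
1/(V + j(-29)) = 1/(1024 + 1) = 1/1025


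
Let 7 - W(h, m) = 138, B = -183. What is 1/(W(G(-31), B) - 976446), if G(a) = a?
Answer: -1/976577 ≈ -1.0240e-6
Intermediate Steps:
W(h, m) = -131 (W(h, m) = 7 - 1*138 = 7 - 138 = -131)
1/(W(G(-31), B) - 976446) = 1/(-131 - 976446) = 1/(-976577) = -1/976577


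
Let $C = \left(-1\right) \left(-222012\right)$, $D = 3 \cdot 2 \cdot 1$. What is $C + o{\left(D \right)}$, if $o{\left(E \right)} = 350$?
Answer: $222362$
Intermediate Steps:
$D = 6$ ($D = 6 \cdot 1 = 6$)
$C = 222012$
$C + o{\left(D \right)} = 222012 + 350 = 222362$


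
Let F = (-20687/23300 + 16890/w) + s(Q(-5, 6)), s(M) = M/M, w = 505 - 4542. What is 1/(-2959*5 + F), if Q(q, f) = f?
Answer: -94062100/1392031757819 ≈ -6.7572e-5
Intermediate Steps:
w = -4037
s(M) = 1
F = -382988319/94062100 (F = (-20687/23300 + 16890/(-4037)) + 1 = (-20687*1/23300 + 16890*(-1/4037)) + 1 = (-20687/23300 - 16890/4037) + 1 = -477050419/94062100 + 1 = -382988319/94062100 ≈ -4.0717)
1/(-2959*5 + F) = 1/(-2959*5 - 382988319/94062100) = 1/(-14795 - 382988319/94062100) = 1/(-1392031757819/94062100) = -94062100/1392031757819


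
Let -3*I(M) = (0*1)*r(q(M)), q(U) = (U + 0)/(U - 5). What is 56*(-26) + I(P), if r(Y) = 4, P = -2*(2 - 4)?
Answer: -1456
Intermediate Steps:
q(U) = U/(-5 + U)
P = 4 (P = -2*(-2) = 4)
I(M) = 0 (I(M) = -0*1*4/3 = -0*4 = -1/3*0 = 0)
56*(-26) + I(P) = 56*(-26) + 0 = -1456 + 0 = -1456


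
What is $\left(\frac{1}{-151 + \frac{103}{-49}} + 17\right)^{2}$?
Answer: $\frac{16252425225}{56280004} \approx 288.78$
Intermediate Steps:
$\left(\frac{1}{-151 + \frac{103}{-49}} + 17\right)^{2} = \left(\frac{1}{-151 + 103 \left(- \frac{1}{49}\right)} + 17\right)^{2} = \left(\frac{1}{-151 - \frac{103}{49}} + 17\right)^{2} = \left(\frac{1}{- \frac{7502}{49}} + 17\right)^{2} = \left(- \frac{49}{7502} + 17\right)^{2} = \left(\frac{127485}{7502}\right)^{2} = \frac{16252425225}{56280004}$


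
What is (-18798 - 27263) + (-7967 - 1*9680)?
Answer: -63708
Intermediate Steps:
(-18798 - 27263) + (-7967 - 1*9680) = -46061 + (-7967 - 9680) = -46061 - 17647 = -63708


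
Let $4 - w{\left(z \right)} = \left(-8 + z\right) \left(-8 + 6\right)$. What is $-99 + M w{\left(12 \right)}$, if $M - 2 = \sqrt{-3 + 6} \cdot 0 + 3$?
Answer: $-39$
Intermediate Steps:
$w{\left(z \right)} = -12 + 2 z$ ($w{\left(z \right)} = 4 - \left(-8 + z\right) \left(-8 + 6\right) = 4 - \left(-8 + z\right) \left(-2\right) = 4 - \left(16 - 2 z\right) = 4 + \left(-16 + 2 z\right) = -12 + 2 z$)
$M = 5$ ($M = 2 + \left(\sqrt{-3 + 6} \cdot 0 + 3\right) = 2 + \left(\sqrt{3} \cdot 0 + 3\right) = 2 + \left(0 + 3\right) = 2 + 3 = 5$)
$-99 + M w{\left(12 \right)} = -99 + 5 \left(-12 + 2 \cdot 12\right) = -99 + 5 \left(-12 + 24\right) = -99 + 5 \cdot 12 = -99 + 60 = -39$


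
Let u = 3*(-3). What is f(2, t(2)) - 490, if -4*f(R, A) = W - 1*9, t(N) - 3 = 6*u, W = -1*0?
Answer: -1951/4 ≈ -487.75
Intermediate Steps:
W = 0
u = -9
t(N) = -51 (t(N) = 3 + 6*(-9) = 3 - 54 = -51)
f(R, A) = 9/4 (f(R, A) = -(0 - 1*9)/4 = -(0 - 9)/4 = -¼*(-9) = 9/4)
f(2, t(2)) - 490 = 9/4 - 490 = -1951/4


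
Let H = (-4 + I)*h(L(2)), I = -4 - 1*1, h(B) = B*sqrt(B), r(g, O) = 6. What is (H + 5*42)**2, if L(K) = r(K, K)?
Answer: 61596 - 22680*sqrt(6) ≈ 6041.6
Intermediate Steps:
L(K) = 6
h(B) = B**(3/2)
I = -5 (I = -4 - 1 = -5)
H = -54*sqrt(6) (H = (-4 - 5)*6**(3/2) = -54*sqrt(6) ≈ -132.27)
(H + 5*42)**2 = (-54*sqrt(6) + 5*42)**2 = (-54*sqrt(6) + 210)**2 = (210 - 54*sqrt(6))**2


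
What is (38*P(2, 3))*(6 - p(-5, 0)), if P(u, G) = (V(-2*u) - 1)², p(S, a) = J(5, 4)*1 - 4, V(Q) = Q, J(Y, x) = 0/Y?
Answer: 9500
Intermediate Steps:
J(Y, x) = 0
p(S, a) = -4 (p(S, a) = 0*1 - 4 = 0 - 4 = -4)
P(u, G) = (-1 - 2*u)² (P(u, G) = (-2*u - 1)² = (-1 - 2*u)²)
(38*P(2, 3))*(6 - p(-5, 0)) = (38*(1 + 2*2)²)*(6 - 1*(-4)) = (38*(1 + 4)²)*(6 + 4) = (38*5²)*10 = (38*25)*10 = 950*10 = 9500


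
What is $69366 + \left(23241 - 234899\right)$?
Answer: $-142292$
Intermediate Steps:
$69366 + \left(23241 - 234899\right) = 69366 - 211658 = -142292$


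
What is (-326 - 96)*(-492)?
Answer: 207624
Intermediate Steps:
(-326 - 96)*(-492) = -422*(-492) = 207624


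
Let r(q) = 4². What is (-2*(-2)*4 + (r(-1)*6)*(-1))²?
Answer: 6400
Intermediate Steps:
r(q) = 16
(-2*(-2)*4 + (r(-1)*6)*(-1))² = (-2*(-2)*4 + (16*6)*(-1))² = (4*4 + 96*(-1))² = (16 - 96)² = (-80)² = 6400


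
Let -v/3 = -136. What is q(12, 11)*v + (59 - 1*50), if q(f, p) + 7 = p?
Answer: 1641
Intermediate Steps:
v = 408 (v = -3*(-136) = 408)
q(f, p) = -7 + p
q(12, 11)*v + (59 - 1*50) = (-7 + 11)*408 + (59 - 1*50) = 4*408 + (59 - 50) = 1632 + 9 = 1641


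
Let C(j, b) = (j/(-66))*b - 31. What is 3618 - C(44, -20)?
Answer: 10907/3 ≈ 3635.7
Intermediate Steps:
C(j, b) = -31 - b*j/66 (C(j, b) = (j*(-1/66))*b - 31 = (-j/66)*b - 31 = -b*j/66 - 31 = -31 - b*j/66)
3618 - C(44, -20) = 3618 - (-31 - 1/66*(-20)*44) = 3618 - (-31 + 40/3) = 3618 - 1*(-53/3) = 3618 + 53/3 = 10907/3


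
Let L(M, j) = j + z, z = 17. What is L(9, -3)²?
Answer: 196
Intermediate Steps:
L(M, j) = 17 + j (L(M, j) = j + 17 = 17 + j)
L(9, -3)² = (17 - 3)² = 14² = 196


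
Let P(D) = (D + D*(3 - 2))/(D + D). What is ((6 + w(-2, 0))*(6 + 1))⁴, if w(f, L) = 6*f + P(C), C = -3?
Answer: 1500625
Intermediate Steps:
P(D) = 1 (P(D) = (D + D*1)/((2*D)) = (D + D)*(1/(2*D)) = (2*D)*(1/(2*D)) = 1)
w(f, L) = 1 + 6*f (w(f, L) = 6*f + 1 = 1 + 6*f)
((6 + w(-2, 0))*(6 + 1))⁴ = ((6 + (1 + 6*(-2)))*(6 + 1))⁴ = ((6 + (1 - 12))*7)⁴ = ((6 - 11)*7)⁴ = (-5*7)⁴ = (-35)⁴ = 1500625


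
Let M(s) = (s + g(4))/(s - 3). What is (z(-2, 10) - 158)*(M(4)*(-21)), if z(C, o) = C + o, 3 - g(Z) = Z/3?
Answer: 17850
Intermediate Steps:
g(Z) = 3 - Z/3
M(s) = (5/3 + s)/(-3 + s) (M(s) = (s + (3 - 1/3*4))/(s - 3) = (s + (3 - 4/3))/(-3 + s) = (s + 5/3)/(-3 + s) = (5/3 + s)/(-3 + s))
(z(-2, 10) - 158)*(M(4)*(-21)) = ((-2 + 10) - 158)*(((5/3 + 4)/(-3 + 4))*(-21)) = (8 - 158)*(((17/3)/1)*(-21)) = -150*1*(17/3)*(-21) = -850*(-21) = -150*(-119) = 17850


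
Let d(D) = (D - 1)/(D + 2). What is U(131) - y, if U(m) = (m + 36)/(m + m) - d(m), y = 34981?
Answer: -1218959775/34846 ≈ -34981.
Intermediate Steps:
d(D) = (-1 + D)/(2 + D)
U(m) = (36 + m)/(2*m) - (-1 + m)/(2 + m) (U(m) = (m + 36)/(m + m) - (-1 + m)/(2 + m) = (36 + m)/((2*m)) - (-1 + m)/(2 + m) = (36 + m)*(1/(2*m)) - (-1 + m)/(2 + m) = (36 + m)/(2*m) - (-1 + m)/(2 + m))
U(131) - y = (½)*(72 - 1*131² + 40*131)/(131*(2 + 131)) - 1*34981 = (½)*(1/131)*(72 - 1*17161 + 5240)/133 - 34981 = (½)*(1/131)*(1/133)*(72 - 17161 + 5240) - 34981 = (½)*(1/131)*(1/133)*(-11849) - 34981 = -11849/34846 - 34981 = -1218959775/34846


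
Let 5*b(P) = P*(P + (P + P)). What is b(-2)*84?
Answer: 1008/5 ≈ 201.60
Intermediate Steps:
b(P) = 3*P²/5 (b(P) = (P*(P + (P + P)))/5 = (P*(P + 2*P))/5 = (P*(3*P))/5 = (3*P²)/5 = 3*P²/5)
b(-2)*84 = ((⅗)*(-2)²)*84 = ((⅗)*4)*84 = (12/5)*84 = 1008/5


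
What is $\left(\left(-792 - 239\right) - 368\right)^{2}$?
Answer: $1957201$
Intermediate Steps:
$\left(\left(-792 - 239\right) - 368\right)^{2} = \left(-1031 + \left(-493 + 125\right)\right)^{2} = \left(-1031 - 368\right)^{2} = \left(-1399\right)^{2} = 1957201$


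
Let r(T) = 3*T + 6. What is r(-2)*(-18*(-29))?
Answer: 0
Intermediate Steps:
r(T) = 6 + 3*T
r(-2)*(-18*(-29)) = (6 + 3*(-2))*(-18*(-29)) = (6 - 6)*522 = 0*522 = 0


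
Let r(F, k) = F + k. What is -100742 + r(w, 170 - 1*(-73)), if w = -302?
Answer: -100801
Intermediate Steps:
-100742 + r(w, 170 - 1*(-73)) = -100742 + (-302 + (170 - 1*(-73))) = -100742 + (-302 + (170 + 73)) = -100742 + (-302 + 243) = -100742 - 59 = -100801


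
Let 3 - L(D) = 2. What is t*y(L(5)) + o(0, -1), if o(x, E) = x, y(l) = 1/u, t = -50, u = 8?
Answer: -25/4 ≈ -6.2500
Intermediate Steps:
L(D) = 1 (L(D) = 3 - 1*2 = 3 - 2 = 1)
y(l) = ⅛ (y(l) = 1/8 = ⅛)
t*y(L(5)) + o(0, -1) = -50*⅛ + 0 = -25/4 + 0 = -25/4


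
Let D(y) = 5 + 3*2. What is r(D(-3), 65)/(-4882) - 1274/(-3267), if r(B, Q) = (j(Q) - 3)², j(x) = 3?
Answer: 1274/3267 ≈ 0.38996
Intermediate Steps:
D(y) = 11 (D(y) = 5 + 6 = 11)
r(B, Q) = 0 (r(B, Q) = (3 - 3)² = 0² = 0)
r(D(-3), 65)/(-4882) - 1274/(-3267) = 0/(-4882) - 1274/(-3267) = 0*(-1/4882) - 1274*(-1/3267) = 0 + 1274/3267 = 1274/3267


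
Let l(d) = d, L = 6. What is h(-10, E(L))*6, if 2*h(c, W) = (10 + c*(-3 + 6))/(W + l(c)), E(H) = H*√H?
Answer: 60/(10 - 6*√6) ≈ -12.774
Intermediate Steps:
E(H) = H^(3/2)
h(c, W) = (10 + 3*c)/(2*(W + c)) (h(c, W) = ((10 + c*(-3 + 6))/(W + c))/2 = ((10 + c*3)/(W + c))/2 = ((10 + 3*c)/(W + c))/2 = (10 + 3*c)/(2*(W + c)))
h(-10, E(L))*6 = ((5 + (3/2)*(-10))/(6^(3/2) - 10))*6 = ((5 - 15)/(6*√6 - 10))*6 = (-10/(-10 + 6*√6))*6 = -10/(-10 + 6*√6)*6 = -60/(-10 + 6*√6)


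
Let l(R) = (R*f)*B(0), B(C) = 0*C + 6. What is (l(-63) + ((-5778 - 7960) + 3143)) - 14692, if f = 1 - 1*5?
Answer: -23775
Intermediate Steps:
B(C) = 6 (B(C) = 0 + 6 = 6)
f = -4 (f = 1 - 5 = -4)
l(R) = -24*R (l(R) = (R*(-4))*6 = -4*R*6 = -24*R)
(l(-63) + ((-5778 - 7960) + 3143)) - 14692 = (-24*(-63) + ((-5778 - 7960) + 3143)) - 14692 = (1512 + (-13738 + 3143)) - 14692 = (1512 - 10595) - 14692 = -9083 - 14692 = -23775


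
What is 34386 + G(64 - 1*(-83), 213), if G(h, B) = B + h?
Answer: 34746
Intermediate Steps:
34386 + G(64 - 1*(-83), 213) = 34386 + (213 + (64 - 1*(-83))) = 34386 + (213 + (64 + 83)) = 34386 + (213 + 147) = 34386 + 360 = 34746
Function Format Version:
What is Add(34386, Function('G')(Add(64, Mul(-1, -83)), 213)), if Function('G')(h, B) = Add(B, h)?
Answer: 34746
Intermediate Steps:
Add(34386, Function('G')(Add(64, Mul(-1, -83)), 213)) = Add(34386, Add(213, Add(64, Mul(-1, -83)))) = Add(34386, Add(213, Add(64, 83))) = Add(34386, Add(213, 147)) = Add(34386, 360) = 34746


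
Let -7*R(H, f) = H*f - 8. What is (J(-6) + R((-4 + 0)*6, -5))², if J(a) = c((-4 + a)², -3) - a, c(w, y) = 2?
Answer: 64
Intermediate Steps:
J(a) = 2 - a
R(H, f) = 8/7 - H*f/7 (R(H, f) = -(H*f - 8)/7 = -(-8 + H*f)/7 = 8/7 - H*f/7)
(J(-6) + R((-4 + 0)*6, -5))² = ((2 - 1*(-6)) + (8/7 - ⅐*(-4 + 0)*6*(-5)))² = ((2 + 6) + (8/7 - ⅐*(-4*6)*(-5)))² = (8 + (8/7 - ⅐*(-24)*(-5)))² = (8 + (8/7 - 120/7))² = (8 - 16)² = (-8)² = 64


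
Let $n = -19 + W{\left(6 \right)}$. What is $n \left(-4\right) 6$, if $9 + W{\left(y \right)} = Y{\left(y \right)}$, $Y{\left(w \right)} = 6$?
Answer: $528$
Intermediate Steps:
$W{\left(y \right)} = -3$ ($W{\left(y \right)} = -9 + 6 = -3$)
$n = -22$ ($n = -19 - 3 = -22$)
$n \left(-4\right) 6 = \left(-22\right) \left(-4\right) 6 = 88 \cdot 6 = 528$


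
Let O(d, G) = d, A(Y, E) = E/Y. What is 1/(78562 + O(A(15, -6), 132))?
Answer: 5/392808 ≈ 1.2729e-5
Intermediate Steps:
1/(78562 + O(A(15, -6), 132)) = 1/(78562 - 6/15) = 1/(78562 - 6*1/15) = 1/(78562 - 2/5) = 1/(392808/5) = 5/392808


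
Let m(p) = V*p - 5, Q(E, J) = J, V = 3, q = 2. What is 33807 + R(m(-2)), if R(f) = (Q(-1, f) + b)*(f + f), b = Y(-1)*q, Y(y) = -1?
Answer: 34093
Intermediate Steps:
b = -2 (b = -1*2 = -2)
m(p) = -5 + 3*p (m(p) = 3*p - 5 = -5 + 3*p)
R(f) = 2*f*(-2 + f) (R(f) = (f - 2)*(f + f) = (-2 + f)*(2*f) = 2*f*(-2 + f))
33807 + R(m(-2)) = 33807 + 2*(-5 + 3*(-2))*(-2 + (-5 + 3*(-2))) = 33807 + 2*(-5 - 6)*(-2 + (-5 - 6)) = 33807 + 2*(-11)*(-2 - 11) = 33807 + 2*(-11)*(-13) = 33807 + 286 = 34093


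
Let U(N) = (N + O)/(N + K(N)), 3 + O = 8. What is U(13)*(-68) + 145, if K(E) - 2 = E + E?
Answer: 4721/41 ≈ 115.15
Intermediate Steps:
O = 5 (O = -3 + 8 = 5)
K(E) = 2 + 2*E (K(E) = 2 + (E + E) = 2 + 2*E)
U(N) = (5 + N)/(2 + 3*N) (U(N) = (N + 5)/(N + (2 + 2*N)) = (5 + N)/(2 + 3*N))
U(13)*(-68) + 145 = ((5 + 13)/(2 + 3*13))*(-68) + 145 = (18/(2 + 39))*(-68) + 145 = (18/41)*(-68) + 145 = -1224/41 + 145 = 4721/41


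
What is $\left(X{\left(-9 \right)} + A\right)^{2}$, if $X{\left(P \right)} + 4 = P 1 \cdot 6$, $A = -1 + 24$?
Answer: $1225$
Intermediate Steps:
$A = 23$
$X{\left(P \right)} = -4 + 6 P$ ($X{\left(P \right)} = -4 + P 1 \cdot 6 = -4 + P 6 = -4 + 6 P$)
$\left(X{\left(-9 \right)} + A\right)^{2} = \left(\left(-4 + 6 \left(-9\right)\right) + 23\right)^{2} = \left(\left(-4 - 54\right) + 23\right)^{2} = \left(-58 + 23\right)^{2} = \left(-35\right)^{2} = 1225$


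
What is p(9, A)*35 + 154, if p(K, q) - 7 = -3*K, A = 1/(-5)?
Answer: -546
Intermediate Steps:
A = -1/5 ≈ -0.20000
p(K, q) = 7 - 3*K
p(9, A)*35 + 154 = (7 - 3*9)*35 + 154 = (7 - 27)*35 + 154 = -20*35 + 154 = -700 + 154 = -546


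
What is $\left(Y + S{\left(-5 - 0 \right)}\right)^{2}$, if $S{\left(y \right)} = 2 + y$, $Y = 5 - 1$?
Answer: $1$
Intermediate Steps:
$Y = 4$ ($Y = 5 - 1 = 4$)
$\left(Y + S{\left(-5 - 0 \right)}\right)^{2} = \left(4 + \left(2 - 5\right)\right)^{2} = \left(4 - 3\right)^{2} = 1^{2} = 1$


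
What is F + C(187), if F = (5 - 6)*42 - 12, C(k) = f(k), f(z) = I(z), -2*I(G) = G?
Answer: -295/2 ≈ -147.50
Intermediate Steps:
I(G) = -G/2
f(z) = -z/2
C(k) = -k/2
F = -54 (F = -1*42 - 12 = -42 - 12 = -54)
F + C(187) = -54 - 1/2*187 = -54 - 187/2 = -295/2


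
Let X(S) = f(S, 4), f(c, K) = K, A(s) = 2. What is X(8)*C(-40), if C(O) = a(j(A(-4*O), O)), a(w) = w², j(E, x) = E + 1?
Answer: 36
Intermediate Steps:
j(E, x) = 1 + E
X(S) = 4
C(O) = 9 (C(O) = (1 + 2)² = 3² = 9)
X(8)*C(-40) = 4*9 = 36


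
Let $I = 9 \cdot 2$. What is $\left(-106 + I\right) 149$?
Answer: $-13112$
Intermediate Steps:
$I = 18$
$\left(-106 + I\right) 149 = \left(-106 + 18\right) 149 = \left(-88\right) 149 = -13112$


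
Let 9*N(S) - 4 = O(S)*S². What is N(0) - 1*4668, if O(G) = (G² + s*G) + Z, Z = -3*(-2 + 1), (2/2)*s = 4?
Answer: -42008/9 ≈ -4667.6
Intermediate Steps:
s = 4
Z = 3 (Z = -3*(-1) = 3)
O(G) = 3 + G² + 4*G (O(G) = (G² + 4*G) + 3 = 3 + G² + 4*G)
N(S) = 4/9 + S²*(3 + S² + 4*S)/9 (N(S) = 4/9 + ((3 + S² + 4*S)*S²)/9 = 4/9 + (S²*(3 + S² + 4*S))/9 = 4/9 + S²*(3 + S² + 4*S)/9)
N(0) - 1*4668 = (4/9 + (⅑)*0²*(3 + 0² + 4*0)) - 1*4668 = (4/9 + (⅑)*0*(3 + 0 + 0)) - 4668 = (4/9 + (⅑)*0*3) - 4668 = (4/9 + 0) - 4668 = 4/9 - 4668 = -42008/9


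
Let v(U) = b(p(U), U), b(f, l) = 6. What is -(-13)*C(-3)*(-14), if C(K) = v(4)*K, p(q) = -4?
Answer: 3276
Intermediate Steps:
v(U) = 6
C(K) = 6*K
-(-13)*C(-3)*(-14) = -(-13)*6*(-3)*(-14) = -(-13)*(-18)*(-14) = -13*18*(-14) = -234*(-14) = 3276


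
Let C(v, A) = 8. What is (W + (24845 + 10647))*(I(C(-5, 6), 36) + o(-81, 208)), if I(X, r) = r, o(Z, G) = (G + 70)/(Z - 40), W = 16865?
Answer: 213511846/121 ≈ 1.7646e+6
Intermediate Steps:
o(Z, G) = (70 + G)/(-40 + Z)
(W + (24845 + 10647))*(I(C(-5, 6), 36) + o(-81, 208)) = (16865 + (24845 + 10647))*(36 + (70 + 208)/(-40 - 81)) = (16865 + 35492)*(36 + 278/(-121)) = 52357*(36 - 1/121*278) = 52357*(36 - 278/121) = 52357*(4078/121) = 213511846/121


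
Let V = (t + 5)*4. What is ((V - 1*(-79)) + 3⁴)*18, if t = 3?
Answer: 3456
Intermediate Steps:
V = 32 (V = (3 + 5)*4 = 8*4 = 32)
((V - 1*(-79)) + 3⁴)*18 = ((32 - 1*(-79)) + 3⁴)*18 = ((32 + 79) + 81)*18 = (111 + 81)*18 = 192*18 = 3456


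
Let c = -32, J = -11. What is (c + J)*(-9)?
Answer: 387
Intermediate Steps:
(c + J)*(-9) = (-32 - 11)*(-9) = -43*(-9) = 387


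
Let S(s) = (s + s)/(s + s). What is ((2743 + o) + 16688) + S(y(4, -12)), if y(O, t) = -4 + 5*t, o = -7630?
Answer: 11802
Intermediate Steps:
S(s) = 1 (S(s) = (2*s)/((2*s)) = (2*s)*(1/(2*s)) = 1)
((2743 + o) + 16688) + S(y(4, -12)) = ((2743 - 7630) + 16688) + 1 = (-4887 + 16688) + 1 = 11801 + 1 = 11802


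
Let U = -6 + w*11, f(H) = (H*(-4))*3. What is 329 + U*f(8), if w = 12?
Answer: -11767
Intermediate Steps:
f(H) = -12*H (f(H) = -4*H*3 = -12*H)
U = 126 (U = -6 + 12*11 = -6 + 132 = 126)
329 + U*f(8) = 329 + 126*(-12*8) = 329 + 126*(-96) = 329 - 12096 = -11767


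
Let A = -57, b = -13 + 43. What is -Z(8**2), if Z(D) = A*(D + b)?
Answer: 5358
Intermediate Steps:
b = 30
Z(D) = -1710 - 57*D (Z(D) = -57*(D + 30) = -57*(30 + D) = -1710 - 57*D)
-Z(8**2) = -(-1710 - 57*8**2) = -(-1710 - 57*64) = -(-1710 - 3648) = -1*(-5358) = 5358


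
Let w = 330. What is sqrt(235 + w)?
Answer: sqrt(565) ≈ 23.770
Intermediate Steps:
sqrt(235 + w) = sqrt(235 + 330) = sqrt(565)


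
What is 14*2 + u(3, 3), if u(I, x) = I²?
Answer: 37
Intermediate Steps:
14*2 + u(3, 3) = 14*2 + 3² = 28 + 9 = 37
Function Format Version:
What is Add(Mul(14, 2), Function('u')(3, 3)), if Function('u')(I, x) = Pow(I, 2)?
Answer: 37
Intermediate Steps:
Add(Mul(14, 2), Function('u')(3, 3)) = Add(Mul(14, 2), Pow(3, 2)) = Add(28, 9) = 37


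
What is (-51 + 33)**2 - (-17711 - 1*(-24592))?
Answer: -6557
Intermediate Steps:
(-51 + 33)**2 - (-17711 - 1*(-24592)) = (-18)**2 - (-17711 + 24592) = 324 - 1*6881 = 324 - 6881 = -6557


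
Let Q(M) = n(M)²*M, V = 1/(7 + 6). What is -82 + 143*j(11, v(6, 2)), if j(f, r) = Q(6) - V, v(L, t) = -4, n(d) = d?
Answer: 30795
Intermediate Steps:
V = 1/13 ≈ 0.076923
Q(M) = M³ (Q(M) = M²*M = M³)
j(f, r) = 2807/13 (j(f, r) = 6³ - 1*1/13 = 216 - 1/13 = 2807/13)
-82 + 143*j(11, v(6, 2)) = -82 + 143*(2807/13) = -82 + 30877 = 30795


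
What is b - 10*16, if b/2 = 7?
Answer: -146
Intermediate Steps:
b = 14 (b = 2*7 = 14)
b - 10*16 = 14 - 10*16 = 14 - 160 = -146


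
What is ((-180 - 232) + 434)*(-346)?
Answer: -7612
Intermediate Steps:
((-180 - 232) + 434)*(-346) = (-412 + 434)*(-346) = 22*(-346) = -7612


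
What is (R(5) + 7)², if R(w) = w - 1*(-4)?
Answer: 256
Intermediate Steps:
R(w) = 4 + w (R(w) = w + 4 = 4 + w)
(R(5) + 7)² = ((4 + 5) + 7)² = (9 + 7)² = 16² = 256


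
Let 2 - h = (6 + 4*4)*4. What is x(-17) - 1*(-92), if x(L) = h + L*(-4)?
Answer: 74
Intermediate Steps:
h = -86 (h = 2 - (6 + 4*4)*4 = 2 - (6 + 16)*4 = 2 - 22*4 = 2 - 1*88 = 2 - 88 = -86)
x(L) = -86 - 4*L (x(L) = -86 + L*(-4) = -86 - 4*L)
x(-17) - 1*(-92) = (-86 - 4*(-17)) - 1*(-92) = (-86 + 68) + 92 = -18 + 92 = 74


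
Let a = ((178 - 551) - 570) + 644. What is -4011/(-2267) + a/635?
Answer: 1869152/1439545 ≈ 1.2984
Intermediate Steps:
a = -299 (a = (-373 - 570) + 644 = -943 + 644 = -299)
-4011/(-2267) + a/635 = -4011/(-2267) - 299/635 = -4011*(-1/2267) - 299*1/635 = 4011/2267 - 299/635 = 1869152/1439545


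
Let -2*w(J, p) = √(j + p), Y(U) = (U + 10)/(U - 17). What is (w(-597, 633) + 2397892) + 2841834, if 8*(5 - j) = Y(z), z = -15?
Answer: 5239726 - 3*√18147/32 ≈ 5.2397e+6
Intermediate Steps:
Y(U) = (10 + U)/(-17 + U)
j = 1275/256 (j = 5 - (10 - 15)/(8*(-17 - 15)) = 5 - (-5)/(8*(-32)) = 5 - (-1)*(-5)/256 = 5 - ⅛*5/32 = 5 - 5/256 = 1275/256 ≈ 4.9805)
w(J, p) = -√(1275/256 + p)/2
(w(-597, 633) + 2397892) + 2841834 = (-√(1275 + 256*633)/32 + 2397892) + 2841834 = (-√(1275 + 162048)/32 + 2397892) + 2841834 = (-3*√18147/32 + 2397892) + 2841834 = (2397892 - 3*√18147/32) + 2841834 = 5239726 - 3*√18147/32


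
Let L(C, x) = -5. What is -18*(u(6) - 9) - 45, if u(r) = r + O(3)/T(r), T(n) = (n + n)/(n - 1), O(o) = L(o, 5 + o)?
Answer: 93/2 ≈ 46.500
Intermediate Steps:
O(o) = -5
T(n) = 2*n/(-1 + n) (T(n) = (2*n)/(-1 + n) = 2*n/(-1 + n))
u(r) = r - 5*(-1 + r)/(2*r)
-18*(u(6) - 9) - 45 = -18*((-5/2 + 6 + (5/2)/6) - 9) - 45 = -18*((-5/2 + 6 + (5/2)*(⅙)) - 9) - 45 = -18*((-5/2 + 6 + 5/12) - 9) - 45 = -18*(47/12 - 9) - 45 = -18*(-61/12) - 45 = 183/2 - 45 = 93/2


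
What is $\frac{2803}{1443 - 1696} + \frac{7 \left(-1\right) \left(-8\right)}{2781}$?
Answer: $- \frac{7780975}{703593} \approx -11.059$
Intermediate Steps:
$\frac{2803}{1443 - 1696} + \frac{7 \left(-1\right) \left(-8\right)}{2781} = \frac{2803}{1443 - 1696} + \left(-7\right) \left(-8\right) \frac{1}{2781} = \frac{2803}{-253} + 56 \cdot \frac{1}{2781} = 2803 \left(- \frac{1}{253}\right) + \frac{56}{2781} = - \frac{2803}{253} + \frac{56}{2781} = - \frac{7780975}{703593}$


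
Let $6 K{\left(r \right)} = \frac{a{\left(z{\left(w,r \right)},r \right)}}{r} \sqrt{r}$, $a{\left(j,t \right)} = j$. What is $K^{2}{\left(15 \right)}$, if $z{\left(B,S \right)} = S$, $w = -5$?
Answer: $\frac{5}{12} \approx 0.41667$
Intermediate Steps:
$K{\left(r \right)} = \frac{\sqrt{r}}{6}$ ($K{\left(r \right)} = \frac{\frac{r}{r} \sqrt{r}}{6} = \frac{1 \sqrt{r}}{6} = \frac{\sqrt{r}}{6}$)
$K^{2}{\left(15 \right)} = \left(\frac{\sqrt{15}}{6}\right)^{2} = \frac{5}{12}$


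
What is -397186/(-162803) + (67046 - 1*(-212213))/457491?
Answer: 227173223303/74480907273 ≈ 3.0501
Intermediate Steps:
-397186/(-162803) + (67046 - 1*(-212213))/457491 = -397186*(-1/162803) + (67046 + 212213)*(1/457491) = 397186/162803 + 279259*(1/457491) = 397186/162803 + 279259/457491 = 227173223303/74480907273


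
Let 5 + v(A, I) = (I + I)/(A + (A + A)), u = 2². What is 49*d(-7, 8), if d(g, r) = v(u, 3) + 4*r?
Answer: 2695/2 ≈ 1347.5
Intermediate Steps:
u = 4
v(A, I) = -5 + 2*I/(3*A) (v(A, I) = -5 + (I + I)/(A + (A + A)) = -5 + (2*I)/(A + 2*A) = -5 + (2*I)/((3*A)) = -5 + (2*I)*(1/(3*A)) = -5 + 2*I/(3*A))
d(g, r) = -9/2 + 4*r (d(g, r) = (-5 + (⅔)*3/4) + 4*r = (-5 + (⅔)*3*(¼)) + 4*r = (-5 + ½) + 4*r = -9/2 + 4*r)
49*d(-7, 8) = 49*(-9/2 + 4*8) = 49*(-9/2 + 32) = 49*(55/2) = 2695/2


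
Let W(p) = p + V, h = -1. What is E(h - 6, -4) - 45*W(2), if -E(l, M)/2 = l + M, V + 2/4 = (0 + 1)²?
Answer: -181/2 ≈ -90.500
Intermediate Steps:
V = ½ (V = -½ + (0 + 1)² = -½ + 1² = -½ + 1 = ½ ≈ 0.50000)
W(p) = ½ + p (W(p) = p + ½ = ½ + p)
E(l, M) = -2*M - 2*l (E(l, M) = -2*(l + M) = -2*(M + l) = -2*M - 2*l)
E(h - 6, -4) - 45*W(2) = (-2*(-4) - 2*(-1 - 6)) - 45*(½ + 2) = (8 - 2*(-7)) - 45*5/2 = (8 + 14) - 225/2 = 22 - 225/2 = -181/2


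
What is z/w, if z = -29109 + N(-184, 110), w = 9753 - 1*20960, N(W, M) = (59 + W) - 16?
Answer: 29250/11207 ≈ 2.6100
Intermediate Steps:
N(W, M) = 43 + W
w = -11207 (w = 9753 - 20960 = -11207)
z = -29250 (z = -29109 + (43 - 184) = -29109 - 141 = -29250)
z/w = -29250/(-11207) = -29250*(-1/11207) = 29250/11207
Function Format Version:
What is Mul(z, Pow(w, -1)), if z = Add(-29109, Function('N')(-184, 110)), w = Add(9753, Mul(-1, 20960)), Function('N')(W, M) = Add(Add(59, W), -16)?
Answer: Rational(29250, 11207) ≈ 2.6100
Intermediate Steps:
Function('N')(W, M) = Add(43, W)
w = -11207 (w = Add(9753, -20960) = -11207)
z = -29250 (z = Add(-29109, Add(43, -184)) = Add(-29109, -141) = -29250)
Mul(z, Pow(w, -1)) = Mul(-29250, Pow(-11207, -1)) = Mul(-29250, Rational(-1, 11207)) = Rational(29250, 11207)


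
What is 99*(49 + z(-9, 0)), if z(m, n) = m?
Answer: 3960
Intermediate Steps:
99*(49 + z(-9, 0)) = 99*(49 - 9) = 99*40 = 3960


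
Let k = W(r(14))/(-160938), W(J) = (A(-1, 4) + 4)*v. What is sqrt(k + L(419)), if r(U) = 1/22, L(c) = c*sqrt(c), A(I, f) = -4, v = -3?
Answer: 419**(3/4) ≈ 92.611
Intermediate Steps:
L(c) = c**(3/2)
r(U) = 1/22
W(J) = 0 (W(J) = (-4 + 4)*(-3) = 0*(-3) = 0)
k = 0 (k = 0/(-160938) = 0*(-1/160938) = 0)
sqrt(k + L(419)) = sqrt(0 + 419**(3/2)) = sqrt(0 + 419*sqrt(419)) = sqrt(419*sqrt(419)) = 419**(3/4)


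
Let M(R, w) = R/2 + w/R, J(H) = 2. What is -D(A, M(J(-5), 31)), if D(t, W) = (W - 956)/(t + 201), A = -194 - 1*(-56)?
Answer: 1879/126 ≈ 14.913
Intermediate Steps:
A = -138 (A = -194 + 56 = -138)
M(R, w) = R/2 + w/R (M(R, w) = R*(½) + w/R = R/2 + w/R)
D(t, W) = (-956 + W)/(201 + t)
-D(A, M(J(-5), 31)) = -(-956 + ((½)*2 + 31/2))/(201 - 138) = -(-956 + (1 + 31*(½)))/63 = -(-956 + (1 + 31/2))/63 = -(-956 + 33/2)/63 = -(-1879)/(63*2) = -1*(-1879/126) = 1879/126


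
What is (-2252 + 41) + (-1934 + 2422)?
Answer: -1723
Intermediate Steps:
(-2252 + 41) + (-1934 + 2422) = -2211 + 488 = -1723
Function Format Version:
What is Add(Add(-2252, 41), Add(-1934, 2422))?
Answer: -1723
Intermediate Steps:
Add(Add(-2252, 41), Add(-1934, 2422)) = Add(-2211, 488) = -1723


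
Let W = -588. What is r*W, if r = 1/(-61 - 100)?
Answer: 84/23 ≈ 3.6522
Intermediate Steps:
r = -1/161 (r = 1/(-161) = -1/161 ≈ -0.0062112)
r*W = -1/161*(-588) = 84/23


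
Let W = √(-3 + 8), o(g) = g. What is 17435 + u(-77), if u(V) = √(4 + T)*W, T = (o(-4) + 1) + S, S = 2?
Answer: 17435 + √15 ≈ 17439.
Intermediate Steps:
W = √5 ≈ 2.2361
T = -1 (T = (-4 + 1) + 2 = -3 + 2 = -1)
u(V) = √15 (u(V) = √(4 - 1)*√5 = √3*√5 = √15)
17435 + u(-77) = 17435 + √15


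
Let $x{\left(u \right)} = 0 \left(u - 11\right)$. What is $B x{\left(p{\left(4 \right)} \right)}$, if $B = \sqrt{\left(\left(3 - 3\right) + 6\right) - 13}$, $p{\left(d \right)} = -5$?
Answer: $0$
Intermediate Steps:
$x{\left(u \right)} = 0$ ($x{\left(u \right)} = 0 \left(-11 + u\right) = 0$)
$B = i \sqrt{7}$ ($B = \sqrt{\left(0 + 6\right) - 13} = \sqrt{6 - 13} = \sqrt{-7} = i \sqrt{7} \approx 2.6458 i$)
$B x{\left(p{\left(4 \right)} \right)} = i \sqrt{7} \cdot 0 = 0$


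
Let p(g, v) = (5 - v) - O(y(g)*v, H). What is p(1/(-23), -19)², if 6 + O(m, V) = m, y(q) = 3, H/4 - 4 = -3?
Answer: 7569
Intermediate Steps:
H = 4 (H = 16 + 4*(-3) = 16 - 12 = 4)
O(m, V) = -6 + m
p(g, v) = 11 - 4*v (p(g, v) = (5 - v) - (-6 + 3*v) = (5 - v) + (6 - 3*v) = 11 - 4*v)
p(1/(-23), -19)² = (11 - 4*(-19))² = (11 + 76)² = 87² = 7569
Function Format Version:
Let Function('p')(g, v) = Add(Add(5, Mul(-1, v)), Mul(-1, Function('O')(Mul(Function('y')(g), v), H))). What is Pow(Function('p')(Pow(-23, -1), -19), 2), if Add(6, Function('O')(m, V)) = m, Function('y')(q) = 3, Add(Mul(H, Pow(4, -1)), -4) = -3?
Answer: 7569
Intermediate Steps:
H = 4 (H = Add(16, Mul(4, -3)) = Add(16, -12) = 4)
Function('O')(m, V) = Add(-6, m)
Function('p')(g, v) = Add(11, Mul(-4, v)) (Function('p')(g, v) = Add(Add(5, Mul(-1, v)), Mul(-1, Add(-6, Mul(3, v)))) = Add(Add(5, Mul(-1, v)), Add(6, Mul(-3, v))) = Add(11, Mul(-4, v)))
Pow(Function('p')(Pow(-23, -1), -19), 2) = Pow(Add(11, Mul(-4, -19)), 2) = Pow(Add(11, 76), 2) = Pow(87, 2) = 7569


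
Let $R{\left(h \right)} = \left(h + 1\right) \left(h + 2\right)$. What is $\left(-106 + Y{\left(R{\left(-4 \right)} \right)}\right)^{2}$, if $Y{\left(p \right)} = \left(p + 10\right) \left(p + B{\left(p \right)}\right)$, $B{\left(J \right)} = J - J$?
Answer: $100$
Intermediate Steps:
$R{\left(h \right)} = \left(1 + h\right) \left(2 + h\right)$
$B{\left(J \right)} = 0$
$Y{\left(p \right)} = p \left(10 + p\right)$ ($Y{\left(p \right)} = \left(p + 10\right) \left(p + 0\right) = \left(10 + p\right) p = p \left(10 + p\right)$)
$\left(-106 + Y{\left(R{\left(-4 \right)} \right)}\right)^{2} = \left(-106 + \left(2 + \left(-4\right)^{2} + 3 \left(-4\right)\right) \left(10 + \left(2 + \left(-4\right)^{2} + 3 \left(-4\right)\right)\right)\right)^{2} = \left(-106 + \left(2 + 16 - 12\right) \left(10 + \left(2 + 16 - 12\right)\right)\right)^{2} = \left(-106 + 6 \left(10 + 6\right)\right)^{2} = \left(-106 + 6 \cdot 16\right)^{2} = \left(-106 + 96\right)^{2} = \left(-10\right)^{2} = 100$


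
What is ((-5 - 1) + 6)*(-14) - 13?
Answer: -13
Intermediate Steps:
((-5 - 1) + 6)*(-14) - 13 = (-6 + 6)*(-14) - 13 = 0*(-14) - 13 = 0 - 13 = -13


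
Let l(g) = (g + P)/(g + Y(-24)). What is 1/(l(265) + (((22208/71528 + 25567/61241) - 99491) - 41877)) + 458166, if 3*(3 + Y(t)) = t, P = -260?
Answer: 9008111636506595083976/19661239892627725 ≈ 4.5817e+5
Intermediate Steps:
Y(t) = -3 + t/3
l(g) = (-260 + g)/(-11 + g) (l(g) = (g - 260)/(g + (-3 + (1/3)*(-24))) = (-260 + g)/(g + (-3 - 8)) = (-260 + g)/(g - 11) = (-260 + g)/(-11 + g))
1/(l(265) + (((22208/71528 + 25567/61241) - 99491) - 41877)) + 458166 = 1/((-260 + 265)/(-11 + 265) + (((22208/71528 + 25567/61241) - 99491) - 41877)) + 458166 = 1/(5/254 + (((22208*(1/71528) + 25567*(1/61241)) - 99491) - 41877)) + 458166 = 1/((1/254)*5 + (((2776/8941 + 25567/61241) - 99491) - 41877)) + 458166 = 1/(5/254 + ((398599563/547555781 - 99491) - 41877)) + 458166 = 1/(5/254 + (-54476473607908/547555781 - 41877)) + 458166 = 1/(5/254 - 77406467048845/547555781) + 458166 = 1/(-19661239892627725/139079168374) + 458166 = -139079168374/19661239892627725 + 458166 = 9008111636506595083976/19661239892627725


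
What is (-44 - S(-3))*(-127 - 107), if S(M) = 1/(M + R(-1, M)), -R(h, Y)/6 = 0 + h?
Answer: 10374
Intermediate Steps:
R(h, Y) = -6*h (R(h, Y) = -6*(0 + h) = -6*h)
S(M) = 1/(6 + M) (S(M) = 1/(M - 6*(-1)) = 1/(M + 6) = 1/(6 + M))
(-44 - S(-3))*(-127 - 107) = (-44 - 1/(6 - 3))*(-127 - 107) = (-44 - 1/3)*(-234) = (-44 - 1*⅓)*(-234) = (-44 - ⅓)*(-234) = -133/3*(-234) = 10374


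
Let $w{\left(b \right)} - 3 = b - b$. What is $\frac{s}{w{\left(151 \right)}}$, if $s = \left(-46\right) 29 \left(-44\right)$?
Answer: $\frac{58696}{3} \approx 19565.0$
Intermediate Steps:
$w{\left(b \right)} = 3$ ($w{\left(b \right)} = 3 + \left(b - b\right) = 3 + 0 = 3$)
$s = 58696$ ($s = \left(-1334\right) \left(-44\right) = 58696$)
$\frac{s}{w{\left(151 \right)}} = \frac{58696}{3}$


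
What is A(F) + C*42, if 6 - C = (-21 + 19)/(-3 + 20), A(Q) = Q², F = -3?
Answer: 4521/17 ≈ 265.94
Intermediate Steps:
C = 104/17 (C = 6 - (-21 + 19)/(-3 + 20) = 6 - (-2)/17 = 6 - 1*(-2/17) = 6 + 2/17 = 104/17 ≈ 6.1176)
A(F) + C*42 = (-3)² + (104/17)*42 = 9 + 4368/17 = 4521/17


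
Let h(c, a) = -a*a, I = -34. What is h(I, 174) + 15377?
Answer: -14899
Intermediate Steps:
h(c, a) = -a²
h(I, 174) + 15377 = -1*174² + 15377 = -1*30276 + 15377 = -30276 + 15377 = -14899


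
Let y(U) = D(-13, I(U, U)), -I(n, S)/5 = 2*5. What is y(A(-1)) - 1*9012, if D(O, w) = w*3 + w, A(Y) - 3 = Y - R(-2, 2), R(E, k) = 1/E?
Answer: -9212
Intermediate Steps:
I(n, S) = -50 (I(n, S) = -10*5 = -5*10 = -50)
A(Y) = 7/2 + Y (A(Y) = 3 + (Y - 1/(-2)) = 3 + (Y - 1*(-½)) = 3 + (Y + ½) = 3 + (½ + Y) = 7/2 + Y)
D(O, w) = 4*w (D(O, w) = 3*w + w = 4*w)
y(U) = -200 (y(U) = 4*(-50) = -200)
y(A(-1)) - 1*9012 = -200 - 1*9012 = -200 - 9012 = -9212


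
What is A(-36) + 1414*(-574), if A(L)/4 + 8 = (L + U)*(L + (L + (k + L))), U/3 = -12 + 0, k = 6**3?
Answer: -842772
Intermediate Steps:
k = 216
U = -36 (U = 3*(-12 + 0) = 3*(-12) = -36)
A(L) = -32 + 4*(-36 + L)*(216 + 3*L) (A(L) = -32 + 4*((L - 36)*(L + (L + (216 + L)))) = -32 + 4*((-36 + L)*(L + (216 + 2*L))) = -32 + 4*((-36 + L)*(216 + 3*L)) = -32 + 4*(-36 + L)*(216 + 3*L))
A(-36) + 1414*(-574) = (-31136 + 12*(-36)**2 + 432*(-36)) + 1414*(-574) = (-31136 + 12*1296 - 15552) - 811636 = (-31136 + 15552 - 15552) - 811636 = -31136 - 811636 = -842772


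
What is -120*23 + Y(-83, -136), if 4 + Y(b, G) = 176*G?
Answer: -26700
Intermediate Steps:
Y(b, G) = -4 + 176*G
-120*23 + Y(-83, -136) = -120*23 + (-4 + 176*(-136)) = -2760 + (-4 - 23936) = -2760 - 23940 = -26700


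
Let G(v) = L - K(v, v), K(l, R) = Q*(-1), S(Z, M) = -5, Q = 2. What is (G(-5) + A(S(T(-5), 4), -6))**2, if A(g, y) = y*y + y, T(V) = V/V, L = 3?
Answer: 1225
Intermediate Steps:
T(V) = 1
K(l, R) = -2 (K(l, R) = 2*(-1) = -2)
A(g, y) = y + y**2 (A(g, y) = y**2 + y = y + y**2)
G(v) = 5 (G(v) = 3 - 1*(-2) = 3 + 2 = 5)
(G(-5) + A(S(T(-5), 4), -6))**2 = (5 - 6*(1 - 6))**2 = (5 - 6*(-5))**2 = (5 + 30)**2 = 35**2 = 1225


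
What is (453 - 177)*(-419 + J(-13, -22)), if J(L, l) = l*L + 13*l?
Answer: -115644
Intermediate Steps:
J(L, l) = 13*l + L*l (J(L, l) = L*l + 13*l = 13*l + L*l)
(453 - 177)*(-419 + J(-13, -22)) = (453 - 177)*(-419 - 22*(13 - 13)) = 276*(-419 - 22*0) = 276*(-419 + 0) = 276*(-419) = -115644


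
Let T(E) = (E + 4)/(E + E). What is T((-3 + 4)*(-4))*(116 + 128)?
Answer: 0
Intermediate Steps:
T(E) = (4 + E)/(2*E) (T(E) = (4 + E)/((2*E)) = (4 + E)*(1/(2*E)) = (4 + E)/(2*E))
T((-3 + 4)*(-4))*(116 + 128) = ((4 + (-3 + 4)*(-4))/(2*(((-3 + 4)*(-4)))))*(116 + 128) = ((4 + 1*(-4))/(2*((1*(-4)))))*244 = ((½)*(4 - 4)/(-4))*244 = ((½)*(-¼)*0)*244 = 0*244 = 0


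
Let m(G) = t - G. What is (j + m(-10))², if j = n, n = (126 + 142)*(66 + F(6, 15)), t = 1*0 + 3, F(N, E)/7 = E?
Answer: 2101397281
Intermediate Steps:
F(N, E) = 7*E
t = 3 (t = 0 + 3 = 3)
m(G) = 3 - G
n = 45828 (n = (126 + 142)*(66 + 7*15) = 268*(66 + 105) = 268*171 = 45828)
j = 45828
(j + m(-10))² = (45828 + (3 - 1*(-10)))² = (45828 + (3 + 10))² = (45828 + 13)² = 45841² = 2101397281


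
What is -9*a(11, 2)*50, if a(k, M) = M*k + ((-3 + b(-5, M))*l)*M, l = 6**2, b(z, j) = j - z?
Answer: -139500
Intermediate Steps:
l = 36
a(k, M) = M*k + M*(72 + 36*M) (a(k, M) = M*k + ((-3 + (M - 1*(-5)))*36)*M = M*k + ((-3 + (M + 5))*36)*M = M*k + ((-3 + (5 + M))*36)*M = M*k + ((2 + M)*36)*M = M*k + (72 + 36*M)*M = M*k + M*(72 + 36*M))
-9*a(11, 2)*50 = -18*(72 + 11 + 36*2)*50 = -18*(72 + 11 + 72)*50 = -18*155*50 = -9*310*50 = -2790*50 = -139500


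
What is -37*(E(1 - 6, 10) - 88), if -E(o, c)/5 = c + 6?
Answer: 6216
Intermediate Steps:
E(o, c) = -30 - 5*c (E(o, c) = -5*(c + 6) = -5*(6 + c) = -30 - 5*c)
-37*(E(1 - 6, 10) - 88) = -37*((-30 - 5*10) - 88) = -37*((-30 - 50) - 88) = -37*(-80 - 88) = -37*(-168) = 6216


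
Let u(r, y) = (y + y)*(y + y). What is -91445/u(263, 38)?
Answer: -91445/5776 ≈ -15.832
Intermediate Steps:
u(r, y) = 4*y² (u(r, y) = (2*y)*(2*y) = 4*y²)
-91445/u(263, 38) = -91445/(4*38²) = -91445/(4*1444) = -91445/5776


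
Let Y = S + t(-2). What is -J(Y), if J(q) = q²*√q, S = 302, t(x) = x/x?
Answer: -91809*√303 ≈ -1.5981e+6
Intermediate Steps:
t(x) = 1
Y = 303 (Y = 302 + 1 = 303)
J(q) = q^(5/2)
-J(Y) = -303^(5/2) = -91809*√303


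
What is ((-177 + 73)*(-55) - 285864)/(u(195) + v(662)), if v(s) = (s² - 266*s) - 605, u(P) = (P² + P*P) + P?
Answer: -17509/21112 ≈ -0.82934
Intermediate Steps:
u(P) = P + 2*P² (u(P) = (P² + P²) + P = 2*P² + P = P + 2*P²)
v(s) = -605 + s² - 266*s
((-177 + 73)*(-55) - 285864)/(u(195) + v(662)) = ((-177 + 73)*(-55) - 285864)/(195*(1 + 2*195) + (-605 + 662² - 266*662)) = (-104*(-55) - 285864)/(195*(1 + 390) + (-605 + 438244 - 176092)) = (5720 - 285864)/(195*391 + 261547) = -280144/(76245 + 261547) = -280144/337792 = -280144*1/337792 = -17509/21112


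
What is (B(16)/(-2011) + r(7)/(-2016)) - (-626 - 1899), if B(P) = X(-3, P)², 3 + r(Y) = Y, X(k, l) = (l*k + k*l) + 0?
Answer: 2554551725/1013544 ≈ 2520.4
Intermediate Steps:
X(k, l) = 2*k*l (X(k, l) = (k*l + k*l) + 0 = 2*k*l + 0 = 2*k*l)
r(Y) = -3 + Y
B(P) = 36*P² (B(P) = (2*(-3)*P)² = (-6*P)² = 36*P²)
(B(16)/(-2011) + r(7)/(-2016)) - (-626 - 1899) = ((36*16²)/(-2011) + (-3 + 7)/(-2016)) - (-626 - 1899) = ((36*256)*(-1/2011) + 4*(-1/2016)) - 1*(-2525) = (9216*(-1/2011) - 1/504) + 2525 = (-9216/2011 - 1/504) + 2525 = -4646875/1013544 + 2525 = 2554551725/1013544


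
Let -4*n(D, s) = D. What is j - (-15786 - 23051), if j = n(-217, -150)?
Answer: 155565/4 ≈ 38891.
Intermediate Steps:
n(D, s) = -D/4
j = 217/4 (j = -¼*(-217) = 217/4 ≈ 54.250)
j - (-15786 - 23051) = 217/4 - (-15786 - 23051) = 217/4 - 1*(-38837) = 217/4 + 38837 = 155565/4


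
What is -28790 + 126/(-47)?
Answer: -1353256/47 ≈ -28793.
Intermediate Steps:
-28790 + 126/(-47) = -28790 + 126*(-1/47) = -28790 - 126/47 = -1353256/47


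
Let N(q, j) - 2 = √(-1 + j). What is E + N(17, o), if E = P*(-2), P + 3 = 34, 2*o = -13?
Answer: -60 + I*√30/2 ≈ -60.0 + 2.7386*I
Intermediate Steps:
o = -13/2 (o = (½)*(-13) = -13/2 ≈ -6.5000)
P = 31 (P = -3 + 34 = 31)
N(q, j) = 2 + √(-1 + j)
E = -62 (E = 31*(-2) = -62)
E + N(17, o) = -62 + (2 + √(-1 - 13/2)) = -62 + (2 + √(-15/2)) = -62 + (2 + I*√30/2) = -60 + I*√30/2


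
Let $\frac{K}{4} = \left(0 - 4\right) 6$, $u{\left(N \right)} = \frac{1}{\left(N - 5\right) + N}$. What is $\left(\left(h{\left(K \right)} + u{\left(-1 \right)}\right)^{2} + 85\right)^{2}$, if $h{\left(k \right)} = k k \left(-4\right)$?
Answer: $\frac{4434133618083176600356}{2401} \approx 1.8468 \cdot 10^{18}$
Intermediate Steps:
$u{\left(N \right)} = \frac{1}{-5 + 2 N}$ ($u{\left(N \right)} = \frac{1}{\left(-5 + N\right) + N} = \frac{1}{-5 + 2 N}$)
$K = -96$ ($K = 4 \left(0 - 4\right) 6 = 4 \left(\left(-4\right) 6\right) = 4 \left(-24\right) = -96$)
$h{\left(k \right)} = - 4 k^{2}$ ($h{\left(k \right)} = k^{2} \left(-4\right) = - 4 k^{2}$)
$\left(\left(h{\left(K \right)} + u{\left(-1 \right)}\right)^{2} + 85\right)^{2} = \left(\left(- 4 \left(-96\right)^{2} + \frac{1}{-5 + 2 \left(-1\right)}\right)^{2} + 85\right)^{2} = \left(\left(\left(-4\right) 9216 + \frac{1}{-5 - 2}\right)^{2} + 85\right)^{2} = \left(\left(-36864 + \frac{1}{-7}\right)^{2} + 85\right)^{2} = \left(\left(-36864 - \frac{1}{7}\right)^{2} + 85\right)^{2} = \left(\left(- \frac{258049}{7}\right)^{2} + 85\right)^{2} = \left(\frac{66589286401}{49} + 85\right)^{2} = \left(\frac{66589290566}{49}\right)^{2} = \frac{4434133618083176600356}{2401}$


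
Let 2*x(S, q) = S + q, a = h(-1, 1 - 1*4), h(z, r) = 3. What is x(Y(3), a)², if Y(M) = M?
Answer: 9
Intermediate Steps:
a = 3
x(S, q) = S/2 + q/2 (x(S, q) = (S + q)/2 = S/2 + q/2)
x(Y(3), a)² = ((½)*3 + (½)*3)² = (3/2 + 3/2)² = 3² = 9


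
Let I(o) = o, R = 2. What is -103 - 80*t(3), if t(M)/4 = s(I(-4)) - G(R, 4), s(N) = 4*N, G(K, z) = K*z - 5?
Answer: 5977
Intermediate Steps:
G(K, z) = -5 + K*z
t(M) = -76 (t(M) = 4*(4*(-4) - (-5 + 2*4)) = 4*(-16 - (-5 + 8)) = 4*(-16 - 1*3) = 4*(-16 - 3) = 4*(-19) = -76)
-103 - 80*t(3) = -103 - 80*(-76) = -103 + 6080 = 5977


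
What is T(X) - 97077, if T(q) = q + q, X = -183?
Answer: -97443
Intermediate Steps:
T(q) = 2*q
T(X) - 97077 = 2*(-183) - 97077 = -366 - 97077 = -97443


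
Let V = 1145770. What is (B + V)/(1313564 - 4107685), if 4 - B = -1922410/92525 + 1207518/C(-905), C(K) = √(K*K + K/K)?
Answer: -1115943808/2721326795 + 46443*√2834/5177506213 ≈ -0.40960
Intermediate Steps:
C(K) = √(1 + K²) (C(K) = √(K² + 1) = √(1 + K²))
B = 458502/18505 - 46443*√2834/1853 (B = 4 - (-1922410/92525 + 1207518/(√(1 + (-905)²))) = 4 - (-1922410*1/92525 + 1207518/(√(1 + 819025))) = 4 - (-384482/18505 + 1207518/(√819026)) = 4 - (-384482/18505 + 1207518/((17*√2834))) = 4 - (-384482/18505 + 1207518*(√2834/48178)) = 4 - (-384482/18505 + 46443*√2834/1853) = 4 + (384482/18505 - 46443*√2834/1853) = 458502/18505 - 46443*√2834/1853 ≈ -1309.5)
(B + V)/(1313564 - 4107685) = ((458502/18505 - 46443*√2834/1853) + 1145770)/(1313564 - 4107685) = (21202932352/18505 - 46443*√2834/1853)/(-2794121) = (21202932352/18505 - 46443*√2834/1853)*(-1/2794121) = -1115943808/2721326795 + 46443*√2834/5177506213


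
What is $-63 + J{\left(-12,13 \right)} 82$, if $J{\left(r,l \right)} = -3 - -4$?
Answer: $19$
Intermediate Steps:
$J{\left(r,l \right)} = 1$ ($J{\left(r,l \right)} = -3 + 4 = 1$)
$-63 + J{\left(-12,13 \right)} 82 = -63 + 1 \cdot 82 = -63 + 82 = 19$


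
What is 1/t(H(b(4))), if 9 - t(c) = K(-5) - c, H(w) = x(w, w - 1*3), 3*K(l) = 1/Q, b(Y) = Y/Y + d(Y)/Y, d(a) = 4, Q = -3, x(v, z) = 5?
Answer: 9/127 ≈ 0.070866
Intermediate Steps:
b(Y) = 1 + 4/Y (b(Y) = Y/Y + 4/Y = 1 + 4/Y)
K(l) = -⅑ (K(l) = (⅓)/(-3) = (⅓)*(-⅓) = -⅑)
H(w) = 5
t(c) = 82/9 + c (t(c) = 9 - (-⅑ - c) = 9 + (⅑ + c) = 82/9 + c)
1/t(H(b(4))) = 1/(82/9 + 5) = 1/(127/9) = 9/127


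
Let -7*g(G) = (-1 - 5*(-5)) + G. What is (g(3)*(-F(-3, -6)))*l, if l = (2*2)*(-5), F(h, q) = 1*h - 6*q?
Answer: -17820/7 ≈ -2545.7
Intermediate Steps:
F(h, q) = h - 6*q
l = -20 (l = 4*(-5) = -20)
g(G) = -24/7 - G/7 (g(G) = -((-1 - 5*(-5)) + G)/7 = -((-1 + 25) + G)/7 = -(24 + G)/7 = -24/7 - G/7)
(g(3)*(-F(-3, -6)))*l = ((-24/7 - ⅐*3)*(-(-3 - 6*(-6))))*(-20) = ((-24/7 - 3/7)*(-(-3 + 36)))*(-20) = -(-27)*33/7*(-20) = -27/7*(-33)*(-20) = (891/7)*(-20) = -17820/7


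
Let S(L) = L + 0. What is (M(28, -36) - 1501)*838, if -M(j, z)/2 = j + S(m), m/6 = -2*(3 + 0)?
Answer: -1244430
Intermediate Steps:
m = -36 (m = 6*(-2*(3 + 0)) = 6*(-2*3) = 6*(-6) = -36)
S(L) = L
M(j, z) = 72 - 2*j (M(j, z) = -2*(j - 36) = -2*(-36 + j) = 72 - 2*j)
(M(28, -36) - 1501)*838 = ((72 - 2*28) - 1501)*838 = ((72 - 56) - 1501)*838 = (16 - 1501)*838 = -1485*838 = -1244430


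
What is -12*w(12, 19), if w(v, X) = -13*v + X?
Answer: 1644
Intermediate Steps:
w(v, X) = X - 13*v
-12*w(12, 19) = -12*(19 - 13*12) = -12*(19 - 156) = -12*(-137) = 1644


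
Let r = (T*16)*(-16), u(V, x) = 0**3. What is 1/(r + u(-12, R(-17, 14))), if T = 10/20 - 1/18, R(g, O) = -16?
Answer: -9/1024 ≈ -0.0087891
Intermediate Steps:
u(V, x) = 0
T = 4/9 (T = 10*(1/20) - 1*1/18 = 1/2 - 1/18 = 4/9 ≈ 0.44444)
r = -1024/9 (r = ((4/9)*16)*(-16) = (64/9)*(-16) = -1024/9 ≈ -113.78)
1/(r + u(-12, R(-17, 14))) = 1/(-1024/9 + 0) = 1/(-1024/9) = -9/1024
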